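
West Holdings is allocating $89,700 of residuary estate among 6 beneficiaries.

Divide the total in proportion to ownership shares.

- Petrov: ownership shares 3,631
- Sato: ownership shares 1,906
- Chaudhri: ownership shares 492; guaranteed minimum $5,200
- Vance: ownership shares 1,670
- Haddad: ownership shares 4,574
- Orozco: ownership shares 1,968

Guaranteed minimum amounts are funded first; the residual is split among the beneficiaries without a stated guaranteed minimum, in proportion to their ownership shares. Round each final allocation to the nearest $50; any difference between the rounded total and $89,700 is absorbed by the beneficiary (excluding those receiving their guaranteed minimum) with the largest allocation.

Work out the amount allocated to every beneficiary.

Petrov: $22,300; Sato: $11,700; Chaudhri: $5,200; Vance: $10,250; Haddad: $28,150; Orozco: $12,100

Guaranteed amounts: Chaudhri $5,200. Remaining pool $84,500.
Remaining pool split over remaining ownership shares 13,749: Petrov 22,315.77 → $22,300; Sato 11,714.09 → $11,700; Vance 10,263.66 → $10,250; Haddad 28,111.35 → $28,100; Orozco 12,095.13 → $12,100.
Rounding difference +$50 applied to Haddad → $28,150.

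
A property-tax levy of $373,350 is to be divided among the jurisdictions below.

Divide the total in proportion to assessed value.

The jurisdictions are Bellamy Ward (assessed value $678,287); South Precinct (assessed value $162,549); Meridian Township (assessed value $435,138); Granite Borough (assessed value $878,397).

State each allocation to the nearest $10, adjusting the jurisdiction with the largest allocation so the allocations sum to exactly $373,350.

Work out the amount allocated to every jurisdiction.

Sum of assessed value: 2,154,371.
Unrounded shares: Bellamy Ward 678,287/2,154,371 × $373,350 = 117,546.35; South Precinct 162,549/2,154,371 × $373,350 = 28,169.55; Meridian Township 435,138/2,154,371 × $373,350 = 75,408.91; Granite Borough 878,397/2,154,371 × $373,350 = 152,225.18.
After rounding ($10): Bellamy Ward $117,550; South Precinct $28,170; Meridian Township $75,410; Granite Borough $152,230. Sum = $373,360.
Difference $373,350 − $373,360 = −$10 applied to largest allocation (Granite Borough): Granite Borough becomes $152,220.

Bellamy Ward: $117,550 | South Precinct: $28,170 | Meridian Township: $75,410 | Granite Borough: $152,220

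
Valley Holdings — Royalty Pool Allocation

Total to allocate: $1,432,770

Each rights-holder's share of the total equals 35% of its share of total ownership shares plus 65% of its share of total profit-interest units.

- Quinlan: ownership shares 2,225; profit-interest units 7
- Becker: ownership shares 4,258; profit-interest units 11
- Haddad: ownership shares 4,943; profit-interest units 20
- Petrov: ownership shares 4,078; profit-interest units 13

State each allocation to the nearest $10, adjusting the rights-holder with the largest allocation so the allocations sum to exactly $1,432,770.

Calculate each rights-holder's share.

Quinlan: $199,790 · Becker: $338,590 · Haddad: $525,100 · Petrov: $369,290

Ownership shares total 15,504; profit-interest units total 51.
Blended shares (35% ownership shares + 65% profit-interest units): Quinlan 0.1394; Becker 0.2363; Haddad 0.3665; Petrov 0.2577.
Raw shares: Quinlan 199,792.12; Becker 338,591.72; Haddad 525,094.86; Petrov 369,291.29.
At nearest $10: Quinlan $199,790; Becker $338,590; Haddad $525,090; Petrov $369,290. Sum = $1,432,760.
Difference $1,432,770 − $1,432,760 = +$10 applied to largest allocation (Haddad): Haddad becomes $525,100.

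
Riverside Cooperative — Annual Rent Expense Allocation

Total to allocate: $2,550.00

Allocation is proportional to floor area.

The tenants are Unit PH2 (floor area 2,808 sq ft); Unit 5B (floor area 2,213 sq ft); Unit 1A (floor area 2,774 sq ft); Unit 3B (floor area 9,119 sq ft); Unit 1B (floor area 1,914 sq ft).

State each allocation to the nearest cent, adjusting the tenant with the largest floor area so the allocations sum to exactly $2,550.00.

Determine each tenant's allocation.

Unit PH2: $380.31; Unit 5B: $299.72; Unit 1A: $375.70; Unit 3B: $1,235.04; Unit 1B: $259.23

Total floor area = 2,808 + 2,213 + 2,774 + 9,119 + 1,914 = 18,828.
Raw shares: Unit PH2 380.3059; Unit 5B 299.7212; Unit 1A 375.7011; Unit 3B 1,235.0462; Unit 1B 259.2256.
At nearest cent: Unit PH2 $380.31; Unit 5B $299.72; Unit 1A $375.70; Unit 3B $1,235.05; Unit 1B $259.23. Sum = $2,550.01.
Difference $2,550.00 − $2,550.01 = −$0.01 applied to largest floor area (Unit 3B): Unit 3B becomes $1,235.04.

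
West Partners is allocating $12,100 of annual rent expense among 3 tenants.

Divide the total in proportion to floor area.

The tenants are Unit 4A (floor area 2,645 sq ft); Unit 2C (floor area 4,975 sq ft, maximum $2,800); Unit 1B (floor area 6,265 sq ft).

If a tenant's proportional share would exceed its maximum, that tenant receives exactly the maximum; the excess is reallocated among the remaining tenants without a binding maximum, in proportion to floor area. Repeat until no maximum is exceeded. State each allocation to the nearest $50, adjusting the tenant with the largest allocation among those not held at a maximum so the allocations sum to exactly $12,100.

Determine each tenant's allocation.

Floor area total: 13,885.
Pro-rata shares before constraints: Unit 4A 2,304.97; Unit 2C 4,335.43; Unit 1B 5,459.60.
Held at cap: Unit 2C ($2,800); residual $9,300 reallocated over remaining floor area 8,910.
Redistributed shares: Unit 4A 2,760.77 → $2,750; Unit 1B 6,539.23 → $6,550.

Unit 4A: $2,750 · Unit 2C: $2,800 · Unit 1B: $6,550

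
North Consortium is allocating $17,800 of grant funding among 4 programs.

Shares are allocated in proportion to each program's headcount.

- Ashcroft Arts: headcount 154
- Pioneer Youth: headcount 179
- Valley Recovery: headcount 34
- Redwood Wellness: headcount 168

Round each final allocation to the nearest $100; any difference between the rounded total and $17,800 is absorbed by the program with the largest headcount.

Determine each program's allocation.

Headcount total: 154 + 179 + 34 + 168 = 535.
Raw shares: Ashcroft Arts 5,123.74; Pioneer Youth 5,955.51; Valley Recovery 1,131.21; Redwood Wellness 5,589.53.
After rounding ($100): Ashcroft Arts $5,100; Pioneer Youth $6,000; Valley Recovery $1,100; Redwood Wellness $5,600. Sum = $17,800.
Rounded total matches; no reconciliation needed.

Ashcroft Arts: $5,100 · Pioneer Youth: $6,000 · Valley Recovery: $1,100 · Redwood Wellness: $5,600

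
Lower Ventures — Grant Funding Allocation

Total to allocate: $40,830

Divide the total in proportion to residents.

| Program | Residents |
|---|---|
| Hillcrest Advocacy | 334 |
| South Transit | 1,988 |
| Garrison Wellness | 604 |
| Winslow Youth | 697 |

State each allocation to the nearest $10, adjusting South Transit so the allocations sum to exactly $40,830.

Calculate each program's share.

Sum of residents: 3,623.
Pro-rata amounts: Hillcrest Advocacy 334/3,623 × $40,830 = 3,764.07; South Transit 1,988/3,623 × $40,830 = 22,404.10; Garrison Wellness 604/3,623 × $40,830 = 6,806.88; Winslow Youth 697/3,623 × $40,830 = 7,854.96.
At nearest $10: Hillcrest Advocacy $3,760; South Transit $22,400; Garrison Wellness $6,810; Winslow Youth $7,850. Sum = $40,820.
Difference $40,830 − $40,820 = +$10 applied to South Transit: South Transit becomes $22,410.

Hillcrest Advocacy: $3,760 · South Transit: $22,410 · Garrison Wellness: $6,810 · Winslow Youth: $7,850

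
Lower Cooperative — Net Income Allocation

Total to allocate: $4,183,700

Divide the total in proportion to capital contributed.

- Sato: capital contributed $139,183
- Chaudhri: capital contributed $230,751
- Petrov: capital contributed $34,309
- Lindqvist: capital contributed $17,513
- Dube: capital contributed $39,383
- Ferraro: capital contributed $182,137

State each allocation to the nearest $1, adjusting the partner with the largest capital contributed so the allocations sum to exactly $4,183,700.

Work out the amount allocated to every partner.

Sato: $905,210 | Chaudhri: $1,500,744 | Petrov: $223,137 | Lindqvist: $113,900 | Dube: $256,137 | Ferraro: $1,184,572

Capital contributed total: 643,276.
Proportional shares: Sato 139,183/643,276 × $4,183,700 = 905,210.08; Chaudhri 230,751/643,276 × $4,183,700 = 1,500,744.56; Petrov 34,309/643,276 × $4,183,700 = 223,136.82; Lindqvist 17,513/643,276 × $4,183,700 = 113,900.00; Dube 39,383/643,276 × $4,183,700 = 256,136.80; Ferraro 182,137/643,276 × $4,183,700 = 1,184,571.73.
Rounded to nearest $1: Sato $905,210; Chaudhri $1,500,745; Petrov $223,137; Lindqvist $113,900; Dube $256,137; Ferraro $1,184,572. Sum = $4,183,701.
Difference $4,183,700 − $4,183,701 = −$1 applied to largest capital contributed (Chaudhri): Chaudhri becomes $1,500,744.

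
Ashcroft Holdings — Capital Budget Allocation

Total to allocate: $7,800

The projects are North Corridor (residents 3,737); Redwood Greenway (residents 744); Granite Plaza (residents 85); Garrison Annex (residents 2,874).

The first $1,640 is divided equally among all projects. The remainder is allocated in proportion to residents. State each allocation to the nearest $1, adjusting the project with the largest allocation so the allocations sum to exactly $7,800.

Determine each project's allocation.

Equal tier: $1,640 ÷ 4 = $410 apiece.
Remainder $6,160 by residents (total 7,440): North Corridor 3,094.08 → $3,094; Redwood Greenway 616.00 → $616; Granite Plaza 70.38 → $70; Garrison Annex 2,379.55 → $2,380.
Totals: North Corridor $410 + $3,094 = $3,504; Redwood Greenway $410 + $616 = $1,026; Granite Plaza $410 + $70 = $480; Garrison Annex $410 + $2,380 = $2,790.

North Corridor: $3,504 | Redwood Greenway: $1,026 | Granite Plaza: $480 | Garrison Annex: $2,790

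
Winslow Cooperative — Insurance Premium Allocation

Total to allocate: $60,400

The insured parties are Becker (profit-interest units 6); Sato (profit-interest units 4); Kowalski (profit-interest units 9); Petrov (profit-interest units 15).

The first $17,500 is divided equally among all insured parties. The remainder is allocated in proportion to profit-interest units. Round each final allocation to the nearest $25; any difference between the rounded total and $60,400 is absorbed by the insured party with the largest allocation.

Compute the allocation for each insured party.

Becker: $11,950 | Sato: $9,425 | Kowalski: $15,725 | Petrov: $23,300

$17,500 shared equally gives $4,375 per insured party.
Remainder $42,900 by profit-interest units (total 34): Becker 7,570.59 → $7,575; Sato 5,047.06 → $5,050; Kowalski 11,355.88 → $11,350; Petrov 18,926.47 → $18,925.
Totals: Becker $4,375 + $7,575 = $11,950; Sato $4,375 + $5,050 = $9,425; Kowalski $4,375 + $11,350 = $15,725; Petrov $4,375 + $18,925 = $23,300.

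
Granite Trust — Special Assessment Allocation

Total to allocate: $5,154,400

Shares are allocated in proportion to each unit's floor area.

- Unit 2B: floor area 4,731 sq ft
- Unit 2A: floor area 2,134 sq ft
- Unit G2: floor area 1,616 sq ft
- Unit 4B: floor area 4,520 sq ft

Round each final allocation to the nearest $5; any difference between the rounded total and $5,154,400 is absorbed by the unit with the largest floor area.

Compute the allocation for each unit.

Floor area total: 13,001.
Raw shares: Unit 2B 4,731/13,001 × $5,154,400 = 1,875,660.83; Unit 2A 2,134/13,001 × $5,154,400 = 846,049.50; Unit G2 1,616/13,001 × $5,154,400 = 640,682.29; Unit 4B 4,520/13,001 × $5,154,400 = 1,792,007.38.
After rounding ($5): Unit 2B $1,875,660; Unit 2A $846,050; Unit G2 $640,680; Unit 4B $1,792,005. Sum = $5,154,395.
Difference $5,154,400 − $5,154,395 = +$5 applied to largest floor area (Unit 2B): Unit 2B becomes $1,875,665.

Unit 2B: $1,875,665 | Unit 2A: $846,050 | Unit G2: $640,680 | Unit 4B: $1,792,005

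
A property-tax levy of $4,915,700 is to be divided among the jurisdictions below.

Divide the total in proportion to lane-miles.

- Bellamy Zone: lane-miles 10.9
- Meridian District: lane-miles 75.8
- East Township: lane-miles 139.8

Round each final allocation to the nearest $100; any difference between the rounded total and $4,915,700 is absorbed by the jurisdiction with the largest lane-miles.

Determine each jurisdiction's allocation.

Bellamy Zone: $236,600 | Meridian District: $1,645,100 | East Township: $3,034,000

Combined lane-miles = 226.5.
Unrounded shares: Bellamy Zone 10.9/226.5 × $4,915,700 = 236,561.28; Meridian District 75.8/226.5 × $4,915,700 = 1,645,077.53; East Township 139.8/226.5 × $4,915,700 = 3,034,061.19.
At nearest $100: Bellamy Zone $236,600; Meridian District $1,645,100; East Township $3,034,100. Sum = $4,915,800.
Difference $4,915,700 − $4,915,800 = −$100 applied to largest lane-miles (East Township): East Township becomes $3,034,000.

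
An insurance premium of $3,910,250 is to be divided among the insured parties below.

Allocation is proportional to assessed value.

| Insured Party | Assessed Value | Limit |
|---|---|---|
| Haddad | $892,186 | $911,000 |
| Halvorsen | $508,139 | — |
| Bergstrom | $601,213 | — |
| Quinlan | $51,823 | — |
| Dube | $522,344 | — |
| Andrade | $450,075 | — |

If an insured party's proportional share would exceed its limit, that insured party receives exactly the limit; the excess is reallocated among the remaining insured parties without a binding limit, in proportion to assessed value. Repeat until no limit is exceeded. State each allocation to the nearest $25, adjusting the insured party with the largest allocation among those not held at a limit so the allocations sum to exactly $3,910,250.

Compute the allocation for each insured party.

Combined assessed value = 3,025,780.
Unconstrained shares: Haddad 1,152,982.14; Halvorsen 656,673.82; Bergstrom 776,954.42; Quinlan 66,971.45; Dube 675,031.11; Andrade 581,637.06.
Capped: Haddad ($911,000); balance $2,999,250 reallocated over remaining assessed value 2,133,594.
Redistributed shares: Halvorsen 714,304.55 → $714,300; Bergstrom 845,141.15 → $845,150; Quinlan 72,848.97 → $72,850; Dube 734,272.89 → $734,275; Andrade 632,682.43 → $632,675.

Haddad: $911,000 · Halvorsen: $714,300 · Bergstrom: $845,150 · Quinlan: $72,850 · Dube: $734,275 · Andrade: $632,675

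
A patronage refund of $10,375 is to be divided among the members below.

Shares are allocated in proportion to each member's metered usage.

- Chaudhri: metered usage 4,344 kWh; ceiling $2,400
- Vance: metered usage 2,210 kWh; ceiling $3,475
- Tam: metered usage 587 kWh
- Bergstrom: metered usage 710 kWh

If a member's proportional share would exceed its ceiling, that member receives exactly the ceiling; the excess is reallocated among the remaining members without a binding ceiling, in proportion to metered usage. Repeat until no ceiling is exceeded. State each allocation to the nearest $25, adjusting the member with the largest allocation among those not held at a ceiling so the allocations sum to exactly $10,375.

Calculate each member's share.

Sum of metered usage: 7,851.
Unconstrained shares: Chaudhri 5,740.54; Vance 2,920.49; Tam 775.71; Bergstrom 938.26.
Held at cap: Chaudhri ($2,400); balance $7,975 reallocated over remaining metered usage 3,507.
Held at cap: Vance ($3,475); balance $4,500 reallocated over remaining metered usage 1,297.
Redistributed shares: Tam 2,036.62 → $2,025; Bergstrom 2,463.38 → $2,475.

Chaudhri: $2,400 | Vance: $3,475 | Tam: $2,025 | Bergstrom: $2,475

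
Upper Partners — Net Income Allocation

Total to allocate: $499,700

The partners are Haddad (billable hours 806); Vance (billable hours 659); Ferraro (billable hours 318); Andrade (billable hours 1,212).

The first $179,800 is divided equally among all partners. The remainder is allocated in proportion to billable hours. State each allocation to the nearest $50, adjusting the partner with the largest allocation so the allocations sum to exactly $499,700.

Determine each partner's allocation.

Equal tier: $179,800 ÷ 4 = $44,950 apiece.
Remainder $319,900 by billable hours (total 2,995): Haddad 86,089.95 → $86,100; Vance 70,388.68 → $70,400; Ferraro 33,966.01 → $33,950; Andrade 129,455.36 → $129,450.
Totals: Haddad $44,950 + $86,100 = $131,050; Vance $44,950 + $70,400 = $115,350; Ferraro $44,950 + $33,950 = $78,900; Andrade $44,950 + $129,450 = $174,400.

Haddad: $131,050; Vance: $115,350; Ferraro: $78,900; Andrade: $174,400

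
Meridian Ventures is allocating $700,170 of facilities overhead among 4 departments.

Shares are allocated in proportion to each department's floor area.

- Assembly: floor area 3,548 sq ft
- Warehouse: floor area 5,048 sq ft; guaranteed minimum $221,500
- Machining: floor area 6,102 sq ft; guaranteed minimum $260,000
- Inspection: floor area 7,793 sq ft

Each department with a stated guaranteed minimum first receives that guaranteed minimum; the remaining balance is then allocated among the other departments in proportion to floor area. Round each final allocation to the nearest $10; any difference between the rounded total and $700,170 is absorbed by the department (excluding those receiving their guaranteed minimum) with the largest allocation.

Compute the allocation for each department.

Minimums first: Warehouse $221,500; Machining $260,000. Remaining pool $218,670.
Remaining pool split over remaining floor area 11,341: Assembly 68,410.30 → $68,410; Inspection 150,259.70 → $150,260.

Assembly: $68,410 · Warehouse: $221,500 · Machining: $260,000 · Inspection: $150,260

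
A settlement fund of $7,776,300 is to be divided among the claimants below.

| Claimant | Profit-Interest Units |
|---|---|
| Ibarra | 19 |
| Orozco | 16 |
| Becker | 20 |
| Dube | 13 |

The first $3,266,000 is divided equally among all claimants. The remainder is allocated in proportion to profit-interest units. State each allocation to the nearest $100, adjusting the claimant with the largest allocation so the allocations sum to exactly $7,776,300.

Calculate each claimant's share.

Equal tier: $3,266,000 ÷ 4 = $816,500 apiece.
Remainder $4,510,300 by profit-interest units (total 68): Ibarra 1,260,230.88 → $1,260,200; Orozco 1,061,247.06 → $1,061,200; Becker 1,326,558.82 → $1,326,600; Dube 862,263.24 → $862,300.
Totals: Ibarra $816,500 + $1,260,200 = $2,076,700; Orozco $816,500 + $1,061,200 = $1,877,700; Becker $816,500 + $1,326,600 = $2,143,100; Dube $816,500 + $862,300 = $1,678,800.

Ibarra: $2,076,700 | Orozco: $1,877,700 | Becker: $2,143,100 | Dube: $1,678,800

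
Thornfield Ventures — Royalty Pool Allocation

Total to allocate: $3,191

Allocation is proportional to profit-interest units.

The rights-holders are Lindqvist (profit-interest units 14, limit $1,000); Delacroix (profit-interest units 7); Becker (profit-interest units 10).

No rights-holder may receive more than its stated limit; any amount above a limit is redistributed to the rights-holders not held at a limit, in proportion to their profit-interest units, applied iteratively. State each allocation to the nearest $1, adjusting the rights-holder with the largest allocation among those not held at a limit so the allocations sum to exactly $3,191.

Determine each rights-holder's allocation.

Lindqvist: $1,000 | Delacroix: $902 | Becker: $1,289

Total profit-interest units = 31.
Unconstrained shares: Lindqvist 1,441.10; Delacroix 720.55; Becker 1,029.35.
Held at cap: Lindqvist ($1,000); balance $2,191 reallocated over remaining profit-interest units 17.
Shares after redistribution: Delacroix 902.18 → $902; Becker 1,288.82 → $1,289.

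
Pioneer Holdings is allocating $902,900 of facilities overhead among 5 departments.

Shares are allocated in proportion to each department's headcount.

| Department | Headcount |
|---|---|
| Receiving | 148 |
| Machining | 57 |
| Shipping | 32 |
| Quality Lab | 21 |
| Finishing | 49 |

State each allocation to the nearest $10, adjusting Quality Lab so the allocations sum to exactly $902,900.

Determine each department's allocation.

Receiving: $435,270; Machining: $167,640; Shipping: $94,110; Quality Lab: $61,770; Finishing: $144,110

Total headcount = 307.
Raw shares: Receiving 148/307 × $902,900 = 435,274.27; Machining 57/307 × $902,900 = 167,639.41; Shipping 32/307 × $902,900 = 94,113.36; Quality Lab 21/307 × $902,900 = 61,761.89; Finishing 49/307 × $902,900 = 144,111.07.
After rounding ($10): Receiving $435,270; Machining $167,640; Shipping $94,110; Quality Lab $61,760; Finishing $144,110. Sum = $902,890.
Difference $902,900 − $902,890 = +$10 applied to Quality Lab: Quality Lab becomes $61,770.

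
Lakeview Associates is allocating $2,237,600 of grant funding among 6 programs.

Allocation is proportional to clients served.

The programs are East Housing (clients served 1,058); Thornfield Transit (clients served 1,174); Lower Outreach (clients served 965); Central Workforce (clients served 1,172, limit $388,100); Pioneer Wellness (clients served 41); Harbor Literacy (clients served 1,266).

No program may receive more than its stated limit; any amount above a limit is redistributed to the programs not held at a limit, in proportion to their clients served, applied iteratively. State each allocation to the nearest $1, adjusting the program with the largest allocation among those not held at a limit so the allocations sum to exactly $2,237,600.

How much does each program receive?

Sum of clients served: 5,676.
Proportional shares (ignoring caps): East Housing 417,086.12; Thornfield Transit 462,815.79; Lower Outreach 380,423.54; Central Workforce 462,027.34; Pioneer Wellness 16,163.07; Harbor Literacy 499,084.14.
Cap binds for Central Workforce ($388,100); remaining pool $1,849,500 reallocated over remaining clients served 4,504.
Shares after redistribution: East Housing 434,451.82 → $434,452; Thornfield Transit 482,085.48 → $482,085; Lower Outreach 396,262.77 → $396,263; Pioneer Wellness 16,836.03 → $16,836; Harbor Literacy 519,863.90 → $519,864.

East Housing: $434,452 | Thornfield Transit: $482,085 | Lower Outreach: $396,263 | Central Workforce: $388,100 | Pioneer Wellness: $16,836 | Harbor Literacy: $519,864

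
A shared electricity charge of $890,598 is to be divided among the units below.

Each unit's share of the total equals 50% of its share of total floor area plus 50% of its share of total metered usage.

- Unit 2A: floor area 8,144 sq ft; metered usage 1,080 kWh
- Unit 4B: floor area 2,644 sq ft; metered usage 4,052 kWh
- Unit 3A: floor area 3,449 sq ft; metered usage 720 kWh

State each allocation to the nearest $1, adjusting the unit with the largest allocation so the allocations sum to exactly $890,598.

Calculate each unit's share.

Unit 2A: $336,906; Unit 4B: $391,028; Unit 3A: $162,664

Totals — floor area 14,237, metered usage 5,852.
Combined weights (50% floor area + 50% metered usage): Unit 2A 0.3783; Unit 4B 0.4391; Unit 3A 0.1826.
Raw shares: Unit 2A 336,905.62; Unit 4B 391,028.69; Unit 3A 162,663.70.
Rounded to nearest $1: Unit 2A $336,906; Unit 4B $391,029; Unit 3A $162,664. Sum = $890,599.
Difference $890,598 − $890,599 = −$1 applied to largest allocation (Unit 4B): Unit 4B becomes $391,028.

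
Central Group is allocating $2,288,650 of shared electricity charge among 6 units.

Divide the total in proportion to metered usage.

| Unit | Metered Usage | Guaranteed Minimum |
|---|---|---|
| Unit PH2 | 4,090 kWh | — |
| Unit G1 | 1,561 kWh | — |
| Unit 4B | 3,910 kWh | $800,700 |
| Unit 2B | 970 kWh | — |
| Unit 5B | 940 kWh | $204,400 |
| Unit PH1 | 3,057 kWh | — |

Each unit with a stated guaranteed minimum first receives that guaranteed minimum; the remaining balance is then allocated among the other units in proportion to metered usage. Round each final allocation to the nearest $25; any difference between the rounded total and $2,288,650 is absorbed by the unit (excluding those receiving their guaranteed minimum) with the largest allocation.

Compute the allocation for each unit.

Minimums first: Unit 4B $800,700; Unit 5B $204,400. Remaining pool $1,283,550.
Remaining pool split over remaining metered usage 9,678: Unit PH2 542,438.47 → $542,450; Unit G1 207,028.47 → $207,025; Unit 2B 128,646.78 → $128,650; Unit PH1 405,436.28 → $405,425.

Unit PH2: $542,450 · Unit G1: $207,025 · Unit 4B: $800,700 · Unit 2B: $128,650 · Unit 5B: $204,400 · Unit PH1: $405,425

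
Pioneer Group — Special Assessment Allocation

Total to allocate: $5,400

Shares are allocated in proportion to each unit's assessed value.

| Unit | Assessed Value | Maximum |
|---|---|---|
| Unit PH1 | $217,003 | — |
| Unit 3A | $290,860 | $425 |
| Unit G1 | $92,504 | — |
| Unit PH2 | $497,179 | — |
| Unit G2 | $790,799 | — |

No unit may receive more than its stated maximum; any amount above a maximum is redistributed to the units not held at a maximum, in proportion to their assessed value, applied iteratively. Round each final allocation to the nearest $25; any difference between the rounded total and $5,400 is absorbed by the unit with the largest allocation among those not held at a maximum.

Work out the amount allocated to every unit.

Total assessed value = 1,888,345.
Proportional shares (ignoring caps): Unit PH1 620.55; Unit 3A 831.76; Unit G1 264.53; Unit PH2 1,421.76; Unit G2 2,261.41.
Capped: Unit 3A ($425); remaining pool $4,975 reallocated over remaining assessed value 1,597,485.
Shares after redistribution: Unit PH1 675.81 → $675; Unit G1 288.08 → $300; Unit PH2 1,548.35 → $1,550; Unit G2 2,462.76 → $2,475.
Rounding difference −$25 applied to Unit G2 → $2,450.

Unit PH1: $675 | Unit 3A: $425 | Unit G1: $300 | Unit PH2: $1,550 | Unit G2: $2,450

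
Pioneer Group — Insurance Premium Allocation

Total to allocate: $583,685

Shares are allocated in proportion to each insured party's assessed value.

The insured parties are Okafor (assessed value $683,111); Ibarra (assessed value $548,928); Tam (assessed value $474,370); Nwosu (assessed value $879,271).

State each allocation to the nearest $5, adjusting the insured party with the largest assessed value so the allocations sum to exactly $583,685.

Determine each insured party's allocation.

Sum of assessed value: 2,585,680.
Raw shares: Okafor 683,111/2,585,680 × $583,685 = 154,203.79; Ibarra 548,928/2,585,680 × $583,685 = 123,913.65; Tam 474,370/2,585,680 × $583,685 = 107,083.11; Nwosu 879,271/2,585,680 × $583,685 = 198,484.46.
At nearest $5: Okafor $154,205; Ibarra $123,915; Tam $107,085; Nwosu $198,485. Sum = $583,690.
Difference $583,685 − $583,690 = −$5 applied to largest assessed value (Nwosu): Nwosu becomes $198,480.

Okafor: $154,205 | Ibarra: $123,915 | Tam: $107,085 | Nwosu: $198,480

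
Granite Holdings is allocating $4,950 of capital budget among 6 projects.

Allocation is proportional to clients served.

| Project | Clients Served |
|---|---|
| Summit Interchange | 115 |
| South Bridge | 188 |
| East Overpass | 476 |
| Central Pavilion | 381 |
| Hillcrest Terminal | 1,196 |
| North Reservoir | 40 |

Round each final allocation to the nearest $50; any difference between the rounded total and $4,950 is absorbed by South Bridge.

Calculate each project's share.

Sum of clients served: 2,396.
Proportional shares: Summit Interchange 115/2,396 × $4,950 = 237.58; South Bridge 188/2,396 × $4,950 = 388.40; East Overpass 476/2,396 × $4,950 = 983.39; Central Pavilion 381/2,396 × $4,950 = 787.12; Hillcrest Terminal 1,196/2,396 × $4,950 = 2,470.87; North Reservoir 40/2,396 × $4,950 = 82.64.
At nearest $50: Summit Interchange $250; South Bridge $400; East Overpass $1,000; Central Pavilion $800; Hillcrest Terminal $2,450; North Reservoir $100. Sum = $5,000.
Difference $4,950 − $5,000 = −$50 applied to South Bridge: South Bridge becomes $350.

Summit Interchange: $250; South Bridge: $350; East Overpass: $1,000; Central Pavilion: $800; Hillcrest Terminal: $2,450; North Reservoir: $100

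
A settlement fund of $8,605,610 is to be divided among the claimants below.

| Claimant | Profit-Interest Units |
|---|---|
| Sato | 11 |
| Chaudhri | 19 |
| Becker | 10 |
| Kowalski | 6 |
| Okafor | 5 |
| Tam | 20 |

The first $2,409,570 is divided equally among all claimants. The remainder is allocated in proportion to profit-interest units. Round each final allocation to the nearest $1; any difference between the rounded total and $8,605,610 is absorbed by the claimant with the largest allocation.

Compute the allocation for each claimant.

Sato: $1,361,545 · Chaudhri: $2,059,690 · Becker: $1,274,277 · Kowalski: $925,204 · Okafor: $837,936 · Tam: $2,146,958

$2,409,570 shared equally gives $401,595 per claimant.
Remainder $6,196,040 by profit-interest units (total 71): Sato 959,949.86 → $959,950; Chaudhri 1,658,095.21 → $1,658,095; Becker 872,681.69 → $872,682; Kowalski 523,609.01 → $523,609; Okafor 436,340.85 → $436,341; Tam 1,745,363.38 → $1,745,363.
Totals: Sato $401,595 + $959,950 = $1,361,545; Chaudhri $401,595 + $1,658,095 = $2,059,690; Becker $401,595 + $872,682 = $1,274,277; Kowalski $401,595 + $523,609 = $925,204; Okafor $401,595 + $436,341 = $837,936; Tam $401,595 + $1,745,363 = $2,146,958.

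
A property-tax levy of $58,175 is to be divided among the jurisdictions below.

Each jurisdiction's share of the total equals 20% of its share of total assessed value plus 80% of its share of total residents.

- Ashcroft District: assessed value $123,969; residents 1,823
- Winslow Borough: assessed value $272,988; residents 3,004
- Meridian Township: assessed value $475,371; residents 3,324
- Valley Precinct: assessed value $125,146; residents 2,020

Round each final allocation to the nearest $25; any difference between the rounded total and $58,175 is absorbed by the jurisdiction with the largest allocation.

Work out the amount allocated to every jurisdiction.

Totals — assessed value 997,474, residents 10,171.
Combined weights (20% assessed value + 80% residents): Ashcroft District 0.1682; Winslow Borough 0.2910; Meridian Township 0.3568; Valley Precinct 0.1840.
Raw shares: Ashcroft District 9,787.63; Winslow Borough 16,929.83; Meridian Township 20,754.76; Valley Precinct 10,702.79.
After rounding ($25): Ashcroft District $9,800; Winslow Borough $16,925; Meridian Township $20,750; Valley Precinct $10,700. Sum = $58,175.
No rounding difference to absorb.

Ashcroft District: $9,800; Winslow Borough: $16,925; Meridian Township: $20,750; Valley Precinct: $10,700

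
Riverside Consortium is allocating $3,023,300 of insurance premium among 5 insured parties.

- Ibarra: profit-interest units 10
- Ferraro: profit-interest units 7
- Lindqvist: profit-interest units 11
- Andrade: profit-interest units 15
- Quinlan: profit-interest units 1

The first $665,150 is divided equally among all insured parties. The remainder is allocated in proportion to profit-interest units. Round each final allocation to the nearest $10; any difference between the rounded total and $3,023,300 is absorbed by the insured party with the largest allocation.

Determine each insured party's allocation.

$665,150 shared equally gives $133,030 per insured party.
Remainder $2,358,150 by profit-interest units (total 44): Ibarra 535,943.18 → $535,940; Ferraro 375,160.23 → $375,160; Lindqvist 589,537.50 → $589,540; Andrade 803,914.77 → $803,910; Quinlan 53,594.32 → $53,590.
Rounding difference +$10 on remainder applied to Andrade.
Totals: Ibarra $133,030 + $535,940 = $668,970; Ferraro $133,030 + $375,160 = $508,190; Lindqvist $133,030 + $589,540 = $722,570; Andrade $133,030 + $803,920 = $936,950; Quinlan $133,030 + $53,590 = $186,620.

Ibarra: $668,970 · Ferraro: $508,190 · Lindqvist: $722,570 · Andrade: $936,950 · Quinlan: $186,620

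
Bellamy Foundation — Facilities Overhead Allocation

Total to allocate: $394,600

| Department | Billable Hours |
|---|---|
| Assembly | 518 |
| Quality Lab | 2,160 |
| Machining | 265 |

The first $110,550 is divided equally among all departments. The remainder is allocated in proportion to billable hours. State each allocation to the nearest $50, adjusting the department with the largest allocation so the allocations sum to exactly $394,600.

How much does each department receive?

Assembly: $86,850 | Quality Lab: $245,300 | Machining: $62,450

$110,550 shared equally gives $36,850 per department.
Remainder $284,050 by billable hours (total 2,943): Assembly 49,995.89 → $50,000; Quality Lab 208,477.06 → $208,500; Machining 25,577.05 → $25,600.
Rounding difference −$50 on remainder applied to Quality Lab.
Totals: Assembly $36,850 + $50,000 = $86,850; Quality Lab $36,850 + $208,450 = $245,300; Machining $36,850 + $25,600 = $62,450.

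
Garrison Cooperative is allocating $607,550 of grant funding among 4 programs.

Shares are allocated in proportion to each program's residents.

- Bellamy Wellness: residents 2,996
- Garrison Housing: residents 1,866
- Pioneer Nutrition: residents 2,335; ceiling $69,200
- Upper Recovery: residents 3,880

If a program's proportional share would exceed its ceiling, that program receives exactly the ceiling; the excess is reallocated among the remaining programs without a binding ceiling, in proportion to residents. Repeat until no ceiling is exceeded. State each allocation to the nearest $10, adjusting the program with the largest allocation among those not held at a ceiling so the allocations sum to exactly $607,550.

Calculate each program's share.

Residents total: 11,077.
Proportional shares (ignoring caps): Bellamy Wellness 164,324.26; Garrison Housing 102,346.15; Pioneer Nutrition 128,069.81; Upper Recovery 212,809.79.
Capped: Pioneer Nutrition ($69,200); remaining pool $538,350 reallocated over remaining residents 8,742.
Redistributed shares: Bellamy Wellness 184,499.73 → $184,500; Garrison Housing 114,912.05 → $114,910; Upper Recovery 238,938.23 → $238,940.

Bellamy Wellness: $184,500 | Garrison Housing: $114,910 | Pioneer Nutrition: $69,200 | Upper Recovery: $238,940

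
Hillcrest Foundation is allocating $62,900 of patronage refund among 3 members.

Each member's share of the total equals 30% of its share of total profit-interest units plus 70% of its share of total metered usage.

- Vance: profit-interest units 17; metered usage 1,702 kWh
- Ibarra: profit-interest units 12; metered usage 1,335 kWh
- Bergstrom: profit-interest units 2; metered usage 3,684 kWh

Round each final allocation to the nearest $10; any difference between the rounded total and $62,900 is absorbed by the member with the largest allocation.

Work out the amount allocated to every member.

Vance: $21,500; Ibarra: $16,050; Bergstrom: $25,350

Totals — profit-interest units 31, metered usage 6,721.
Composite weights (30% profit-interest units + 70% metered usage): Vance 0.3418; Ibarra 0.2552; Bergstrom 0.4030.
Raw shares: Vance 21,498.05; Ibarra 16,050.25; Bergstrom 25,351.70.
Rounded to nearest $10: Vance $21,500; Ibarra $16,050; Bergstrom $25,350. Sum = $62,900.
Rounded total matches; no reconciliation needed.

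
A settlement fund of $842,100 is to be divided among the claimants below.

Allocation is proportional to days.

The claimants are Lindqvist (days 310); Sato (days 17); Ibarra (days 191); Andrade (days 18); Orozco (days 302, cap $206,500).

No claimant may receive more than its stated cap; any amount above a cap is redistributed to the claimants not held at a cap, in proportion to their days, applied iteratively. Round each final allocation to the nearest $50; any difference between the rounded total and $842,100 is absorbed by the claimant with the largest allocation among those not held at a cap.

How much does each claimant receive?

Total days = 838.
Proportional shares (ignoring caps): Lindqvist 311,516.71; Sato 17,083.17; Ibarra 191,934.49; Andrade 18,088.07; Orozco 303,477.57.
Capped: Orozco ($206,500); residual $635,600 reallocated over remaining days 536.
Shares after redistribution: Lindqvist 367,604.48 → $367,600; Sato 20,158.96 → $20,150; Ibarra 226,491.79 → $226,500; Andrade 21,344.78 → $21,350.

Lindqvist: $367,600 · Sato: $20,150 · Ibarra: $226,500 · Andrade: $21,350 · Orozco: $206,500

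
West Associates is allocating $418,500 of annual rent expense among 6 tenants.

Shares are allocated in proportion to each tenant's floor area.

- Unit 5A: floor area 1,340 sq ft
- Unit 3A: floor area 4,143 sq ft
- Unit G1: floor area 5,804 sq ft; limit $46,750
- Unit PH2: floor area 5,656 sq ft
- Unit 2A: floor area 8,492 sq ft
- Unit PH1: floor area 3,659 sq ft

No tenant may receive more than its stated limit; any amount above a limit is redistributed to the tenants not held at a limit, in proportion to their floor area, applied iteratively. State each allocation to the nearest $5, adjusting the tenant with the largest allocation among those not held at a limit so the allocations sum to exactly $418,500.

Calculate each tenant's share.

Total floor area = 29,094.
Pro-rata shares before constraints: Unit 5A 19,275.11; Unit 3A 59,594.61; Unit G1 83,487.11; Unit PH2 81,358.22; Unit 2A 122,152.40; Unit PH1 52,632.55.
Held at cap: Unit G1 ($46,750); residual $371,750 reallocated over remaining floor area 23,290.
Shares after redistribution: Unit 5A 21,388.79 → $21,390; Unit 3A 66,129.68 → $66,130; Unit PH2 90,279.86 → $90,280; Unit 2A 135,547.49 → $135,545; Unit PH1 58,404.18 → $58,405.

Unit 5A: $21,390; Unit 3A: $66,130; Unit G1: $46,750; Unit PH2: $90,280; Unit 2A: $135,545; Unit PH1: $58,405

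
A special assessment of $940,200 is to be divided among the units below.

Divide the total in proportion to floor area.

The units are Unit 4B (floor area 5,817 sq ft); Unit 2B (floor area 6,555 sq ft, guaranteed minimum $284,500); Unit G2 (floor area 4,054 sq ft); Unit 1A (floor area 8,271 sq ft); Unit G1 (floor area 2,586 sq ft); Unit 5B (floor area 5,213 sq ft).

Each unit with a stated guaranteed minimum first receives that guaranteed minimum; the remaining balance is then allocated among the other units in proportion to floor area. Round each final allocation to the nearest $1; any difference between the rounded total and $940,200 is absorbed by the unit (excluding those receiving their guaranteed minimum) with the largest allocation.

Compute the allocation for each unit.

Fund the minimums — Unit 2B $284,500. Remaining pool $655,700.
Remaining pool split over remaining floor area 25,941: Unit 4B 147,033.92 → $147,034; Unit G2 102,471.29 → $102,471; Unit 1A 209,062.67 → $209,063; Unit G1 65,365.26 → $65,365; Unit 5B 131,766.86 → $131,767.

Unit 4B: $147,034 · Unit 2B: $284,500 · Unit G2: $102,471 · Unit 1A: $209,063 · Unit G1: $65,365 · Unit 5B: $131,767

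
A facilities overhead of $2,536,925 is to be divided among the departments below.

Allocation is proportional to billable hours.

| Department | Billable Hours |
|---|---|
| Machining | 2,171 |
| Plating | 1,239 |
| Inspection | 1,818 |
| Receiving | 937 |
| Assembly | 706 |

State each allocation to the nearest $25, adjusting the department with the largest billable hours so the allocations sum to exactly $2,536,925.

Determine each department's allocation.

Billable hours total: 2,171 + 1,239 + 1,818 + 937 + 706 = 6,871.
Raw shares: Machining 801,581.16; Plating 457,466.17; Inspection 671,245.76; Receiving 345,961.10; Assembly 260,670.80.
At nearest $25: Machining $801,575; Plating $457,475; Inspection $671,250; Receiving $345,950; Assembly $260,675. Sum = $2,536,925.
Rounded total matches; no reconciliation needed.

Machining: $801,575; Plating: $457,475; Inspection: $671,250; Receiving: $345,950; Assembly: $260,675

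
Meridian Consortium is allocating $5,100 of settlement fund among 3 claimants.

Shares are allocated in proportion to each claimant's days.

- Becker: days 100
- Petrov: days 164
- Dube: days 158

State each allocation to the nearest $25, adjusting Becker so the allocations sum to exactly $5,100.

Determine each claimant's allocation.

Becker: $1,225 · Petrov: $1,975 · Dube: $1,900

Combined days = 422.
Raw shares: Becker 100/422 × $5,100 = 1,208.53; Petrov 164/422 × $5,100 = 1,981.99; Dube 158/422 × $5,100 = 1,909.48.
After rounding ($25): Becker $1,200; Petrov $1,975; Dube $1,900. Sum = $5,075.
Difference $5,100 − $5,075 = +$25 applied to Becker: Becker becomes $1,225.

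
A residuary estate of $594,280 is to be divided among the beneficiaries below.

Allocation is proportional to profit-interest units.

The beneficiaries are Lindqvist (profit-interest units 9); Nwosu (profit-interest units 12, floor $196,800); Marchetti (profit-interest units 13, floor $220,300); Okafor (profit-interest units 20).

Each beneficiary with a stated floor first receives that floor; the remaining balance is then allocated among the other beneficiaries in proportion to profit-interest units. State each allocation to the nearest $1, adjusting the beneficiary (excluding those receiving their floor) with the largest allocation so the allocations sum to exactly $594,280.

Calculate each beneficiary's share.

Lindqvist: $54,987 · Nwosu: $196,800 · Marchetti: $220,300 · Okafor: $122,193

Minimums first: Nwosu $196,800; Marchetti $220,300. Balance $177,180.
Balance split over remaining profit-interest units 29: Lindqvist 54,986.90 → $54,987; Okafor 122,193.10 → $122,193.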